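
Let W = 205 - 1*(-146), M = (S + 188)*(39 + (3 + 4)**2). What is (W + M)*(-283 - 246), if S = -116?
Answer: -3537423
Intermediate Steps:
M = 6336 (M = (-116 + 188)*(39 + (3 + 4)**2) = 72*(39 + 7**2) = 72*(39 + 49) = 72*88 = 6336)
W = 351 (W = 205 + 146 = 351)
(W + M)*(-283 - 246) = (351 + 6336)*(-283 - 246) = 6687*(-529) = -3537423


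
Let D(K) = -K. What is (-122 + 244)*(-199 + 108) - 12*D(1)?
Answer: -11090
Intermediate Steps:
(-122 + 244)*(-199 + 108) - 12*D(1) = (-122 + 244)*(-199 + 108) - (-12) = 122*(-91) - 12*(-1) = -11102 + 12 = -11090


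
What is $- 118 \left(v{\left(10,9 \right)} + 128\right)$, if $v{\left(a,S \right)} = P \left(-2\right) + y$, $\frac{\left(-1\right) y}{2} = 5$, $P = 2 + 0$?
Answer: $-13452$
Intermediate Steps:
$P = 2$
$y = -10$ ($y = \left(-2\right) 5 = -10$)
$v{\left(a,S \right)} = -14$ ($v{\left(a,S \right)} = 2 \left(-2\right) - 10 = -4 - 10 = -14$)
$- 118 \left(v{\left(10,9 \right)} + 128\right) = - 118 \left(-14 + 128\right) = \left(-118\right) 114 = -13452$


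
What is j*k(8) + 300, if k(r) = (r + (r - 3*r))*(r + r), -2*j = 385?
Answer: 24940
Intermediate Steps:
j = -385/2 (j = -½*385 = -385/2 ≈ -192.50)
k(r) = -2*r² (k(r) = (r - 2*r)*(2*r) = (-r)*(2*r) = -2*r²)
j*k(8) + 300 = -(-385)*8² + 300 = -(-385)*64 + 300 = -385/2*(-128) + 300 = 24640 + 300 = 24940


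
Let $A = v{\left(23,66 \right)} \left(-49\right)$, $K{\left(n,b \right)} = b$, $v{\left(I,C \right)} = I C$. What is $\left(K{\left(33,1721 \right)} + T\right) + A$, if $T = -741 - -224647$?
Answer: $151245$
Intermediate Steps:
$v{\left(I,C \right)} = C I$
$A = -74382$ ($A = 66 \cdot 23 \left(-49\right) = 1518 \left(-49\right) = -74382$)
$T = 223906$ ($T = -741 + 224647 = 223906$)
$\left(K{\left(33,1721 \right)} + T\right) + A = \left(1721 + 223906\right) - 74382 = 225627 - 74382 = 151245$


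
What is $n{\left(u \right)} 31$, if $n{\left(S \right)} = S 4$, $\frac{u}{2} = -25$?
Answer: $-6200$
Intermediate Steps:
$u = -50$ ($u = 2 \left(-25\right) = -50$)
$n{\left(S \right)} = 4 S$
$n{\left(u \right)} 31 = 4 \left(-50\right) 31 = \left(-200\right) 31 = -6200$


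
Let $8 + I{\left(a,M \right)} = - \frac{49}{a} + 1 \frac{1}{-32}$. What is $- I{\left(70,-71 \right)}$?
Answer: $\frac{1397}{160} \approx 8.7312$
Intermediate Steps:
$I{\left(a,M \right)} = - \frac{257}{32} - \frac{49}{a}$ ($I{\left(a,M \right)} = -8 + \left(- \frac{49}{a} + 1 \frac{1}{-32}\right) = -8 + \left(- \frac{49}{a} + 1 \left(- \frac{1}{32}\right)\right) = -8 - \left(\frac{1}{32} + \frac{49}{a}\right) = - \frac{257}{32} - \frac{49}{a}$)
$- I{\left(70,-71 \right)} = - (- \frac{257}{32} - \frac{49}{70}) = - (- \frac{257}{32} - \frac{7}{10}) = \left(-1\right) \left(- \frac{1397}{160}\right) = \frac{1397}{160}$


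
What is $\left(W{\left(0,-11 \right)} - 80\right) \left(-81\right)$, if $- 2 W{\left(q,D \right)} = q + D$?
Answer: $\frac{12069}{2} \approx 6034.5$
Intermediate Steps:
$W{\left(q,D \right)} = - \frac{D}{2} - \frac{q}{2}$ ($W{\left(q,D \right)} = - \frac{q + D}{2} = - \frac{D + q}{2} = - \frac{D}{2} - \frac{q}{2}$)
$\left(W{\left(0,-11 \right)} - 80\right) \left(-81\right) = \left(\left(\left(- \frac{1}{2}\right) \left(-11\right) - 0\right) - 80\right) \left(-81\right) = \left(\left(\frac{11}{2} + 0\right) - 80\right) \left(-81\right) = \left(\frac{11}{2} - 80\right) \left(-81\right) = \left(- \frac{149}{2}\right) \left(-81\right) = \frac{12069}{2}$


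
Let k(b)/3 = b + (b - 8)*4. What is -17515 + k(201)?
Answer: -14596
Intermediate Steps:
k(b) = -96 + 15*b (k(b) = 3*(b + (b - 8)*4) = 3*(b + (-8 + b)*4) = 3*(b + (-32 + 4*b)) = 3*(-32 + 5*b) = -96 + 15*b)
-17515 + k(201) = -17515 + (-96 + 15*201) = -17515 + (-96 + 3015) = -17515 + 2919 = -14596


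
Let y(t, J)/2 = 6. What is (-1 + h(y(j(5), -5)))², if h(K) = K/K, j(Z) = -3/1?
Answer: 0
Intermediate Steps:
j(Z) = -3 (j(Z) = -3*1 = -3)
y(t, J) = 12 (y(t, J) = 2*6 = 12)
h(K) = 1
(-1 + h(y(j(5), -5)))² = (-1 + 1)² = 0² = 0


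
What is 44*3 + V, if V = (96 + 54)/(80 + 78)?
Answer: 10503/79 ≈ 132.95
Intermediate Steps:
V = 75/79 (V = 150/158 = 150*(1/158) = 75/79 ≈ 0.94937)
44*3 + V = 44*3 + 75/79 = 132 + 75/79 = 10503/79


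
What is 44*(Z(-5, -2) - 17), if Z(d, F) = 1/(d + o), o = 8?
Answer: -2200/3 ≈ -733.33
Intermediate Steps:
Z(d, F) = 1/(8 + d) (Z(d, F) = 1/(d + 8) = 1/(8 + d))
44*(Z(-5, -2) - 17) = 44*(1/(8 - 5) - 17) = 44*(1/3 - 17) = 44*(-50/3) = -2200/3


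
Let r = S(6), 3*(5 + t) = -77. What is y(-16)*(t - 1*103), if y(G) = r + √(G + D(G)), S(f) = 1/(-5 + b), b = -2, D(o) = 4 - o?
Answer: -5213/21 ≈ -248.24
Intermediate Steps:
t = -92/3 (t = -5 + (⅓)*(-77) = -5 - 77/3 = -92/3 ≈ -30.667)
S(f) = -⅐ (S(f) = 1/(-5 - 2) = 1/(-7) = -⅐)
r = -⅐ ≈ -0.14286
y(G) = 13/7 (y(G) = -⅐ + √(G + (4 - G)) = -⅐ + √4 = -⅐ + 2 = 13/7)
y(-16)*(t - 1*103) = 13*(-92/3 - 1*103)/7 = 13*(-92/3 - 103)/7 = (13/7)*(-401/3) = -5213/21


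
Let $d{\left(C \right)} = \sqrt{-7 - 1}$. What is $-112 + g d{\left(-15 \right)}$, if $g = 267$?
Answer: $-112 + 534 i \sqrt{2} \approx -112.0 + 755.19 i$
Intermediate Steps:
$d{\left(C \right)} = 2 i \sqrt{2}$ ($d{\left(C \right)} = \sqrt{-8} = 2 i \sqrt{2}$)
$-112 + g d{\left(-15 \right)} = -112 + 267 \cdot 2 i \sqrt{2} = -112 + 534 i \sqrt{2}$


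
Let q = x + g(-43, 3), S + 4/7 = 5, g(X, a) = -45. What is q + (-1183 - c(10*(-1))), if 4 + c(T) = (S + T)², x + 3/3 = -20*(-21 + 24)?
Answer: -64486/49 ≈ -1316.0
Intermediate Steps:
x = -61 (x = -1 - 20*(-21 + 24) = -1 - 20*3 = -1 - 60 = -61)
S = 31/7 (S = -4/7 + 5 = 31/7 ≈ 4.4286)
c(T) = -4 + (31/7 + T)²
q = -106 (q = -61 - 45 = -106)
q + (-1183 - c(10*(-1))) = -106 + (-1183 - (-4 + (31 + 7*(10*(-1)))²/49)) = -106 + (-1183 - (-4 + (31 + 7*(-10))²/49)) = -106 + (-1183 - (-4 + (31 - 70)²/49)) = -106 + (-1183 - (-4 + (1/49)*(-39)²)) = -106 + (-1183 - (-4 + (1/49)*1521)) = -106 + (-1183 - (-4 + 1521/49)) = -106 + (-1183 - 1*1325/49) = -106 + (-1183 - 1325/49) = -106 - 59292/49 = -64486/49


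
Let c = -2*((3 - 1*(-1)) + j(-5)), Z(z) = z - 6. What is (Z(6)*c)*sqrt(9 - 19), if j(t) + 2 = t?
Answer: 0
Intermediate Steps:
j(t) = -2 + t
Z(z) = -6 + z
c = 6 (c = -2*((3 - 1*(-1)) + (-2 - 5)) = -2*((3 + 1) - 7) = -2*(4 - 7) = -2*(-3) = 6)
(Z(6)*c)*sqrt(9 - 19) = ((-6 + 6)*6)*sqrt(9 - 19) = (0*6)*sqrt(-10) = 0*(I*sqrt(10)) = 0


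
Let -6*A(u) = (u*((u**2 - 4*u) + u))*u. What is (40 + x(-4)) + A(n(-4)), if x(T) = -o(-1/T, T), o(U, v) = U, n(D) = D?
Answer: -419/12 ≈ -34.917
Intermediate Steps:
x(T) = 1/T (x(T) = -(-1)/T = 1/T)
A(u) = -u**2*(u**2 - 3*u)/6 (A(u) = -u*((u**2 - 4*u) + u)*u/6 = -u*(u**2 - 3*u)*u/6 = -u**2*(u**2 - 3*u)/6)
(40 + x(-4)) + A(n(-4)) = (40 + 1/(-4)) + (1/6)*(-4)**3*(3 - 1*(-4)) = (40 - 1/4) + (1/6)*(-64)*(3 + 4) = 159/4 + (1/6)*(-64)*7 = 159/4 - 224/3 = -419/12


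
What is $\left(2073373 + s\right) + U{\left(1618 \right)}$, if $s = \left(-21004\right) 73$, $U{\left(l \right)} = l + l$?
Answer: $543317$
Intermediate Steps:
$U{\left(l \right)} = 2 l$
$s = -1533292$
$\left(2073373 + s\right) + U{\left(1618 \right)} = \left(2073373 - 1533292\right) + 2 \cdot 1618 = 540081 + 3236 = 543317$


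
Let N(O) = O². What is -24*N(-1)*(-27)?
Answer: 648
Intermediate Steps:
-24*N(-1)*(-27) = -24*(-1)²*(-27) = -24*1*(-27) = -24*(-27) = 648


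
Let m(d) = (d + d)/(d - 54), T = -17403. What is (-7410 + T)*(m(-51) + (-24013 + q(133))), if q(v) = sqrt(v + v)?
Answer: 20853366273/35 - 24813*sqrt(266) ≈ 5.9541e+8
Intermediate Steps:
q(v) = sqrt(2)*sqrt(v) (q(v) = sqrt(2*v) = sqrt(2)*sqrt(v))
m(d) = 2*d/(-54 + d) (m(d) = (2*d)/(-54 + d) = 2*d/(-54 + d))
(-7410 + T)*(m(-51) + (-24013 + q(133))) = (-7410 - 17403)*(2*(-51)/(-54 - 51) + (-24013 + sqrt(2)*sqrt(133))) = -24813*(2*(-51)/(-105) + (-24013 + sqrt(266))) = -24813*(2*(-51)*(-1/105) + (-24013 + sqrt(266))) = -24813*(34/35 + (-24013 + sqrt(266))) = -24813*(-840421/35 + sqrt(266)) = 20853366273/35 - 24813*sqrt(266)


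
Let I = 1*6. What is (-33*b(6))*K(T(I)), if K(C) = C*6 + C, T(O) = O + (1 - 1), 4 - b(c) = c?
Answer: 2772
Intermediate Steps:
b(c) = 4 - c
I = 6
T(O) = O (T(O) = O + 0 = O)
K(C) = 7*C (K(C) = 6*C + C = 7*C)
(-33*b(6))*K(T(I)) = (-33*(4 - 1*6))*(7*6) = -33*(4 - 6)*42 = -33*(-2)*42 = 66*42 = 2772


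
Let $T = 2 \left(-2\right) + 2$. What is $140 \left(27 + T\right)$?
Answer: $3500$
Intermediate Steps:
$T = -2$ ($T = -4 + 2 = -2$)
$140 \left(27 + T\right) = 140 \left(27 - 2\right) = 140 \cdot 25 = 3500$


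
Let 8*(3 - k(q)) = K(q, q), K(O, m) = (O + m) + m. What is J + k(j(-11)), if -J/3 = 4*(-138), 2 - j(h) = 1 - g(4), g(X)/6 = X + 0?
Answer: 13197/8 ≈ 1649.6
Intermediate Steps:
g(X) = 6*X (g(X) = 6*(X + 0) = 6*X)
K(O, m) = O + 2*m
j(h) = 25 (j(h) = 2 - (1 - 6*4) = 2 - (1 - 1*24) = 2 - (1 - 24) = 2 - 1*(-23) = 2 + 23 = 25)
k(q) = 3 - 3*q/8 (k(q) = 3 - (q + 2*q)/8 = 3 - 3*q/8)
J = 1656 (J = -12*(-138) = -3*(-552) = 1656)
J + k(j(-11)) = 1656 + (3 - 3/8*25) = 1656 + (3 - 75/8) = 1656 - 51/8 = 13197/8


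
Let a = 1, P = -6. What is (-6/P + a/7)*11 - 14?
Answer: -10/7 ≈ -1.4286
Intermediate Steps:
(-6/P + a/7)*11 - 14 = (-6/(-6) + 1/7)*11 - 14 = (-6*(-1/6) + 1*(1/7))*11 - 14 = (1 + 1/7)*11 - 14 = (8/7)*11 - 14 = 88/7 - 14 = -10/7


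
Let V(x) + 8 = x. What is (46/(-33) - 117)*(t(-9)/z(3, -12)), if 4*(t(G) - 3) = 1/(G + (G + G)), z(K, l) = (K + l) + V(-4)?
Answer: 1261961/74844 ≈ 16.861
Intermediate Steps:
V(x) = -8 + x
z(K, l) = -12 + K + l (z(K, l) = (K + l) + (-8 - 4) = (K + l) - 12 = -12 + K + l)
t(G) = 3 + 1/(12*G) (t(G) = 3 + 1/(4*(G + (G + G))) = 3 + 1/(4*(G + 2*G)) = 3 + 1/(4*((3*G))) = 3 + (1/(3*G))/4 = 3 + 1/(12*G))
(46/(-33) - 117)*(t(-9)/z(3, -12)) = (46/(-33) - 117)*((3 + (1/12)/(-9))/(-12 + 3 - 12)) = (46*(-1/33) - 117)*((3 + (1/12)*(-1/9))/(-21)) = (-46/33 - 117)*((3 - 1/108)*(-1/21)) = -1261961*(-1)/(3564*21) = -3907/33*(-323/2268) = 1261961/74844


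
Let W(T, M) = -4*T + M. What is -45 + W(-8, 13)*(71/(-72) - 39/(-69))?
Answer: -11765/184 ≈ -63.940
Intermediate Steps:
W(T, M) = M - 4*T
-45 + W(-8, 13)*(71/(-72) - 39/(-69)) = -45 + (13 - 4*(-8))*(71/(-72) - 39/(-69)) = -45 + (13 + 32)*(71*(-1/72) - 39*(-1/69)) = -45 + 45*(-71/72 + 13/23) = -45 + 45*(-697/1656) = -45 - 3485/184 = -11765/184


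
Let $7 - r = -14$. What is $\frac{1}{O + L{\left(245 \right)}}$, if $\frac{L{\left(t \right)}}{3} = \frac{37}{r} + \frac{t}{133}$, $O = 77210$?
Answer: $\frac{133}{10270368} \approx 1.295 \cdot 10^{-5}$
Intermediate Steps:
$r = 21$ ($r = 7 - -14 = 7 + 14 = 21$)
$L{\left(t \right)} = \frac{37}{7} + \frac{3 t}{133}$ ($L{\left(t \right)} = 3 \left(\frac{37}{21} + \frac{t}{133}\right) = \frac{37}{7} + \frac{3 t}{133}$)
$\frac{1}{O + L{\left(245 \right)}} = \frac{1}{77210 + \left(\frac{37}{7} + \frac{3}{133} \cdot 245\right)} = \frac{1}{77210 + \left(\frac{37}{7} + \frac{105}{19}\right)} = \frac{1}{77210 + \frac{1438}{133}} = \frac{1}{\frac{10270368}{133}} = \frac{133}{10270368}$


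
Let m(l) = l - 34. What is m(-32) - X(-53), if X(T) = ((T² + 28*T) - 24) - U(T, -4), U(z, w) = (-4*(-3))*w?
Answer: -1415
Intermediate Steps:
m(l) = -34 + l
U(z, w) = 12*w
X(T) = 24 + T² + 28*T (X(T) = ((T² + 28*T) - 24) - 12*(-4) = (-24 + T² + 28*T) - 1*(-48) = (-24 + T² + 28*T) + 48 = 24 + T² + 28*T)
m(-32) - X(-53) = (-34 - 32) - (24 + (-53)² + 28*(-53)) = -66 - (24 + 2809 - 1484) = -66 - 1*1349 = -66 - 1349 = -1415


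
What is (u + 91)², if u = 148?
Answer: 57121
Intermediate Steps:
(u + 91)² = (148 + 91)² = 239² = 57121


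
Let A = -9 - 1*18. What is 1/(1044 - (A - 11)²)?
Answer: -1/400 ≈ -0.0025000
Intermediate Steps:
A = -27 (A = -9 - 18 = -27)
1/(1044 - (A - 11)²) = 1/(1044 - (-27 - 11)²) = 1/(1044 - 1*(-38)²) = 1/(1044 - 1*1444) = 1/(1044 - 1444) = 1/(-400) = -1/400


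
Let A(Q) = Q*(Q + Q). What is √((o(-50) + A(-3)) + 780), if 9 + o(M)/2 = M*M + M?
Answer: 4*√355 ≈ 75.366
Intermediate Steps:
A(Q) = 2*Q² (A(Q) = Q*(2*Q) = 2*Q²)
o(M) = -18 + 2*M + 2*M² (o(M) = -18 + 2*(M*M + M) = -18 + 2*(M² + M) = -18 + 2*(M + M²) = -18 + (2*M + 2*M²) = -18 + 2*M + 2*M²)
√((o(-50) + A(-3)) + 780) = √(((-18 + 2*(-50) + 2*(-50)²) + 2*(-3)²) + 780) = √(((-18 - 100 + 2*2500) + 2*9) + 780) = √(((-18 - 100 + 5000) + 18) + 780) = √((4882 + 18) + 780) = √(4900 + 780) = √5680 = 4*√355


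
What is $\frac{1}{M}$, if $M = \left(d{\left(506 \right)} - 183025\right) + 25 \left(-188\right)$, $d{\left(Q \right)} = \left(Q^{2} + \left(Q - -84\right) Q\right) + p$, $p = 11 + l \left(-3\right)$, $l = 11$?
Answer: $\frac{1}{366829} \approx 2.7261 \cdot 10^{-6}$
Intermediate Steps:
$p = -22$ ($p = 11 + 11 \left(-3\right) = 11 - 33 = -22$)
$d{\left(Q \right)} = -22 + Q^{2} + Q \left(84 + Q\right)$ ($d{\left(Q \right)} = \left(Q^{2} + \left(Q - -84\right) Q\right) - 22 = \left(Q^{2} + \left(Q + 84\right) Q\right) - 22 = \left(Q^{2} + \left(84 + Q\right) Q\right) - 22 = \left(Q^{2} + Q \left(84 + Q\right)\right) - 22 = -22 + Q^{2} + Q \left(84 + Q\right)$)
$M = 366829$ ($M = \left(\left(-22 + 2 \cdot 506^{2} + 84 \cdot 506\right) - 183025\right) + 25 \left(-188\right) = \left(\left(-22 + 2 \cdot 256036 + 42504\right) - 183025\right) - 4700 = \left(\left(-22 + 512072 + 42504\right) - 183025\right) - 4700 = \left(554554 - 183025\right) - 4700 = 371529 - 4700 = 366829$)
$\frac{1}{M} = \frac{1}{366829}$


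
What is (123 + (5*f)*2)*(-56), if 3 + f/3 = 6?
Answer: -11928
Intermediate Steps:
f = 9 (f = -9 + 3*6 = -9 + 18 = 9)
(123 + (5*f)*2)*(-56) = (123 + (5*9)*2)*(-56) = (123 + 45*2)*(-56) = (123 + 90)*(-56) = 213*(-56) = -11928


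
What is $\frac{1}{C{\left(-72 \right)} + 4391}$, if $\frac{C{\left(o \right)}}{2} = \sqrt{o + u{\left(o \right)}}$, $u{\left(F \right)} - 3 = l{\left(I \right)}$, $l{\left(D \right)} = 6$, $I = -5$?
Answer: $\frac{4391}{19281133} - \frac{6 i \sqrt{7}}{19281133} \approx 0.00022774 - 8.2332 \cdot 10^{-7} i$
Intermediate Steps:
$u{\left(F \right)} = 9$ ($u{\left(F \right)} = 3 + 6 = 9$)
$C{\left(o \right)} = 2 \sqrt{9 + o}$ ($C{\left(o \right)} = 2 \sqrt{o + 9} = 2 \sqrt{9 + o}$)
$\frac{1}{C{\left(-72 \right)} + 4391} = \frac{1}{2 \sqrt{9 - 72} + 4391} = \frac{1}{2 \sqrt{-63} + 4391} = \frac{1}{2 \cdot 3 i \sqrt{7} + 4391} = \frac{1}{6 i \sqrt{7} + 4391} = \frac{1}{4391 + 6 i \sqrt{7}}$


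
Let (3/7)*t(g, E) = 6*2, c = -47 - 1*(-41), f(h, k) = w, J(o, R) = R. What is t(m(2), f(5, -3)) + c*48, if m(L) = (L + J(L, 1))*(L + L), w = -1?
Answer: -260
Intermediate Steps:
f(h, k) = -1
c = -6 (c = -47 + 41 = -6)
m(L) = 2*L*(1 + L) (m(L) = (L + 1)*(L + L) = (1 + L)*(2*L) = 2*L*(1 + L))
t(g, E) = 28 (t(g, E) = 7*(6*2)/3 = (7/3)*12 = 28)
t(m(2), f(5, -3)) + c*48 = 28 - 6*48 = 28 - 288 = -260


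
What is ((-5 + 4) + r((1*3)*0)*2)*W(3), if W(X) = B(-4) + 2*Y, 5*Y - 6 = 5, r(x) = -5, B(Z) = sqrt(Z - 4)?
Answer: -242/5 - 22*I*sqrt(2) ≈ -48.4 - 31.113*I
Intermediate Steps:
B(Z) = sqrt(-4 + Z)
Y = 11/5 (Y = 6/5 + (1/5)*5 = 6/5 + 1 = 11/5 ≈ 2.2000)
W(X) = 22/5 + 2*I*sqrt(2) (W(X) = sqrt(-4 - 4) + 2*(11/5) = sqrt(-8) + 22/5 = 2*I*sqrt(2) + 22/5 = 22/5 + 2*I*sqrt(2))
((-5 + 4) + r((1*3)*0)*2)*W(3) = ((-5 + 4) - 5*2)*(22/5 + 2*I*sqrt(2)) = (-1 - 10)*(22/5 + 2*I*sqrt(2)) = -11*(22/5 + 2*I*sqrt(2)) = -242/5 - 22*I*sqrt(2)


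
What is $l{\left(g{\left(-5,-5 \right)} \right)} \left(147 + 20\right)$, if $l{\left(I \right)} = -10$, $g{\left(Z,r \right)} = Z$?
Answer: $-1670$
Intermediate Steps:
$l{\left(g{\left(-5,-5 \right)} \right)} \left(147 + 20\right) = - 10 \left(147 + 20\right) = \left(-10\right) 167 = -1670$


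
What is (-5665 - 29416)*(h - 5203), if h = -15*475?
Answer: 432478568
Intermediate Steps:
h = -7125
(-5665 - 29416)*(h - 5203) = (-5665 - 29416)*(-7125 - 5203) = -35081*(-12328) = 432478568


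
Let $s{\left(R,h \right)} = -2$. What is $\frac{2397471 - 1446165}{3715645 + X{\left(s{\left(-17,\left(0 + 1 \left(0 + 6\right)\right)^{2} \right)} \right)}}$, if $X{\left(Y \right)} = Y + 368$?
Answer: $\frac{951306}{3716011} \approx 0.256$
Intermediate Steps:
$X{\left(Y \right)} = 368 + Y$
$\frac{2397471 - 1446165}{3715645 + X{\left(s{\left(-17,\left(0 + 1 \left(0 + 6\right)\right)^{2} \right)} \right)}} = \frac{2397471 - 1446165}{3715645 + \left(368 - 2\right)} = \frac{951306}{3715645 + 366} = \frac{951306}{3716011}$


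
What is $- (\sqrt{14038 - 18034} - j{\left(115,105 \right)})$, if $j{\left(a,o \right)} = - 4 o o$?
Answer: $-44100 - 6 i \sqrt{111} \approx -44100.0 - 63.214 i$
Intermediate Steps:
$j{\left(a,o \right)} = - 4 o^{2}$
$- (\sqrt{14038 - 18034} - j{\left(115,105 \right)}) = - (\sqrt{14038 - 18034} - - 4 \cdot 105^{2}) = - (\sqrt{-3996} - \left(-4\right) 11025) = - (6 i \sqrt{111} - -44100) = - (6 i \sqrt{111} + 44100) = - (44100 + 6 i \sqrt{111}) = -44100 - 6 i \sqrt{111}$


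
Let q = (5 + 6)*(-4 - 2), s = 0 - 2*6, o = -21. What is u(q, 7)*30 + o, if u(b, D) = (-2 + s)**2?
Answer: 5859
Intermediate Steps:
s = -12 (s = 0 - 12 = -12)
q = -66 (q = 11*(-6) = -66)
u(b, D) = 196 (u(b, D) = (-2 - 12)**2 = (-14)**2 = 196)
u(q, 7)*30 + o = 196*30 - 21 = 5880 - 21 = 5859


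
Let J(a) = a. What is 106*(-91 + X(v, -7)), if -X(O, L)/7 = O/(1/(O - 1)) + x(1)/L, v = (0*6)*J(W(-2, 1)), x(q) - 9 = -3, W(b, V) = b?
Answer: -9010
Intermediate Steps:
x(q) = 6 (x(q) = 9 - 3 = 6)
v = 0 (v = (0*6)*(-2) = 0*(-2) = 0)
X(O, L) = -42/L - 7*O*(-1 + O) (X(O, L) = -7*(O/(1/(O - 1)) + 6/L) = -7*(O/(1/(-1 + O)) + 6/L) = -7*(O*(-1 + O) + 6/L) = -7*(6/L + O*(-1 + O)) = -42/L - 7*O*(-1 + O))
106*(-91 + X(v, -7)) = 106*(-91 + (-42/(-7) - 7*0² + 7*0)) = 106*(-91 + (-42*(-⅐) - 7*0 + 0)) = 106*(-91 + (6 + 0 + 0)) = 106*(-91 + 6) = 106*(-85) = -9010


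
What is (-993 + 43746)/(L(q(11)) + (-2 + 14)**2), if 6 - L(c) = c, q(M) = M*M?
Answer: 42753/29 ≈ 1474.2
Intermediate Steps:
q(M) = M**2
L(c) = 6 - c
(-993 + 43746)/(L(q(11)) + (-2 + 14)**2) = (-993 + 43746)/((6 - 1*11**2) + (-2 + 14)**2) = 42753/((6 - 1*121) + 12**2) = 42753/((6 - 121) + 144) = 42753/(-115 + 144) = 42753/29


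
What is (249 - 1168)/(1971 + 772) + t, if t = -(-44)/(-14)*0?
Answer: -919/2743 ≈ -0.33503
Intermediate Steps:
t = 0 (t = -(-44)*(-1)/14*0 = -11*2/7*0 = -22/7*0 = 0)
(249 - 1168)/(1971 + 772) + t = (249 - 1168)/(1971 + 772) + 0 = -919/2743 + 0 = -919/2743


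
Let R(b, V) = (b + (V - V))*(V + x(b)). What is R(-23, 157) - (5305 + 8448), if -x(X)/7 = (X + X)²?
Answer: 323312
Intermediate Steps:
x(X) = -28*X² (x(X) = -7*(X + X)² = -7*4*X² = -28*X²)
R(b, V) = b*(V - 28*b²) (R(b, V) = (b + (V - V))*(V - 28*b²) = (b + 0)*(V - 28*b²) = b*(V - 28*b²))
R(-23, 157) - (5305 + 8448) = -23*(157 - 28*(-23)²) - (5305 + 8448) = -23*(157 - 28*529) - 1*13753 = -23*(157 - 14812) - 13753 = -23*(-14655) - 13753 = 337065 - 13753 = 323312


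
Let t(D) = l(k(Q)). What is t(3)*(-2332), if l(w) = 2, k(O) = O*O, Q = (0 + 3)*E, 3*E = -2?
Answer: -4664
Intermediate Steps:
E = -⅔ (E = (⅓)*(-2) = -⅔ ≈ -0.66667)
Q = -2 (Q = (0 + 3)*(-⅔) = 3*(-⅔) = -2)
k(O) = O²
t(D) = 2
t(3)*(-2332) = 2*(-2332) = -4664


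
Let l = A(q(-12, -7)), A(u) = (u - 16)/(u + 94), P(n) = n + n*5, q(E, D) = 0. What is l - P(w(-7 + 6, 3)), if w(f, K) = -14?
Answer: 3940/47 ≈ 83.830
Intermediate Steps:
P(n) = 6*n (P(n) = n + 5*n = 6*n)
A(u) = (-16 + u)/(94 + u)
l = -8/47 (l = (-16 + 0)/(94 + 0) = -16/94 = (1/94)*(-16) = -8/47 ≈ -0.17021)
l - P(w(-7 + 6, 3)) = -8/47 - 6*(-14) = -8/47 - 1*(-84) = -8/47 + 84 = 3940/47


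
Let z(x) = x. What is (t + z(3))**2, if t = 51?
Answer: 2916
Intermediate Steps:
(t + z(3))**2 = (51 + 3)**2 = 54**2 = 2916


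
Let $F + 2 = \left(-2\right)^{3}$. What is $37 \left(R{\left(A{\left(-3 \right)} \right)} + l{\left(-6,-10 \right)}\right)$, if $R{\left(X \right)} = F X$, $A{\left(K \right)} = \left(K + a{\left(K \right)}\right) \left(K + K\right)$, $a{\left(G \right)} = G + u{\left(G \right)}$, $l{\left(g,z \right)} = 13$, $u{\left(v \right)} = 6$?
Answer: $481$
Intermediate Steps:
$F = -10$ ($F = -2 + \left(-2\right)^{3} = -2 - 8 = -10$)
$a{\left(G \right)} = 6 + G$ ($a{\left(G \right)} = G + 6 = 6 + G$)
$A{\left(K \right)} = 2 K \left(6 + 2 K\right)$ ($A{\left(K \right)} = \left(K + \left(6 + K\right)\right) \left(K + K\right) = \left(6 + 2 K\right) 2 K = 2 K \left(6 + 2 K\right)$)
$R{\left(X \right)} = - 10 X$
$37 \left(R{\left(A{\left(-3 \right)} \right)} + l{\left(-6,-10 \right)}\right) = 37 \left(- 10 \cdot 4 \left(-3\right) \left(3 - 3\right) + 13\right) = 37 \left(- 10 \cdot 4 \left(-3\right) 0 + 13\right) = 37 \left(\left(-10\right) 0 + 13\right) = 37 \left(0 + 13\right) = 37 \cdot 13 = 481$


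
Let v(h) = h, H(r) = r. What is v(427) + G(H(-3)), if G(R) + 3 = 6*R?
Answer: 406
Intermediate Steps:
G(R) = -3 + 6*R
v(427) + G(H(-3)) = 427 + (-3 + 6*(-3)) = 427 + (-3 - 18) = 427 - 21 = 406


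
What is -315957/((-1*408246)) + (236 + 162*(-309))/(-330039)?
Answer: 41539254845/44912367198 ≈ 0.92490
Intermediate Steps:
-315957/((-1*408246)) + (236 + 162*(-309))/(-330039) = -315957/(-408246) + (236 - 50058)*(-1/330039) = -315957*(-1/408246) - 49822*(-1/330039) = 105319/136082 + 49822/330039 = 41539254845/44912367198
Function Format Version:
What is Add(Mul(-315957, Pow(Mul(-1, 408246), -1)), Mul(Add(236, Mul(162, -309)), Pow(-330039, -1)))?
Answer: Rational(41539254845, 44912367198) ≈ 0.92490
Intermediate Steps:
Add(Mul(-315957, Pow(Mul(-1, 408246), -1)), Mul(Add(236, Mul(162, -309)), Pow(-330039, -1))) = Add(Mul(-315957, Pow(-408246, -1)), Mul(Add(236, -50058), Rational(-1, 330039))) = Add(Mul(-315957, Rational(-1, 408246)), Mul(-49822, Rational(-1, 330039))) = Add(Rational(105319, 136082), Rational(49822, 330039)) = Rational(41539254845, 44912367198)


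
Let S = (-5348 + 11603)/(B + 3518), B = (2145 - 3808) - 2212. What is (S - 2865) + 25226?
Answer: 2658874/119 ≈ 22343.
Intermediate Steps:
B = -3875 (B = -1663 - 2212 = -3875)
S = -2085/119 (S = (-5348 + 11603)/(-3875 + 3518) = 6255/(-357) = 6255*(-1/357) = -2085/119 ≈ -17.521)
(S - 2865) + 25226 = (-2085/119 - 2865) + 25226 = -343020/119 + 25226 = 2658874/119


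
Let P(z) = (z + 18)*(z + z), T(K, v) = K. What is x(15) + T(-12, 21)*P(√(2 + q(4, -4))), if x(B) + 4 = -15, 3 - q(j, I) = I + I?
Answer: -331 - 432*√13 ≈ -1888.6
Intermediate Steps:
q(j, I) = 3 - 2*I (q(j, I) = 3 - (I + I) = 3 - 2*I)
x(B) = -19 (x(B) = -4 - 15 = -19)
P(z) = 2*z*(18 + z) (P(z) = (18 + z)*(2*z) = 2*z*(18 + z))
x(15) + T(-12, 21)*P(√(2 + q(4, -4))) = -19 - 24*√(2 + (3 - 2*(-4)))*(18 + √(2 + (3 - 2*(-4)))) = -19 - 24*√(2 + (3 + 8))*(18 + √(2 + (3 + 8))) = -19 - 24*√(2 + 11)*(18 + √(2 + 11)) = -19 - 24*√13*(18 + √13)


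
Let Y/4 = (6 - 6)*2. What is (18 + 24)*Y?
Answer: 0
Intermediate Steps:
Y = 0 (Y = 4*((6 - 6)*2) = 4*(0*2) = 4*0 = 0)
(18 + 24)*Y = (18 + 24)*0 = 42*0 = 0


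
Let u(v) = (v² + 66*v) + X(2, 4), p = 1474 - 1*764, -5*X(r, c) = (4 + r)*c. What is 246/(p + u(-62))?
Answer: 205/381 ≈ 0.53806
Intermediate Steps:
X(r, c) = -c*(4 + r)/5 (X(r, c) = -(4 + r)*c/5 = -c*(4 + r)/5)
p = 710 (p = 1474 - 764 = 710)
u(v) = -24/5 + v² + 66*v (u(v) = (v² + 66*v) - ⅕*4*(4 + 2) = (v² + 66*v) - ⅕*4*6 = (v² + 66*v) - 24/5 = -24/5 + v² + 66*v)
246/(p + u(-62)) = 246/(710 + (-24/5 + (-62)² + 66*(-62))) = 246/(710 + (-24/5 + 3844 - 4092)) = 246/(710 - 1264/5) = 246/(2286/5) = 246*(5/2286) = 205/381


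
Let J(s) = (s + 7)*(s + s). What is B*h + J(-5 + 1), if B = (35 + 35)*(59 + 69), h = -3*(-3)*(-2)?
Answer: -161304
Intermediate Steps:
J(s) = 2*s*(7 + s) (J(s) = (7 + s)*(2*s) = 2*s*(7 + s))
h = -18 (h = 9*(-2) = -18)
B = 8960 (B = 70*128 = 8960)
B*h + J(-5 + 1) = 8960*(-18) + 2*(-5 + 1)*(7 + (-5 + 1)) = -161280 + 2*(-4)*(7 - 4) = -161280 + 2*(-4)*3 = -161280 - 24 = -161304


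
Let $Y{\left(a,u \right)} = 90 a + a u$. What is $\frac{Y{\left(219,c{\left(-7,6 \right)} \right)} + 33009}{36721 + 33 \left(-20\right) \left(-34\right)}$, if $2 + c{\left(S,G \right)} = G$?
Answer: $\frac{53595}{59161} \approx 0.90592$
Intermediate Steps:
$c{\left(S,G \right)} = -2 + G$
$\frac{Y{\left(219,c{\left(-7,6 \right)} \right)} + 33009}{36721 + 33 \left(-20\right) \left(-34\right)} = \frac{219 \left(90 + \left(-2 + 6\right)\right) + 33009}{36721 + 33 \left(-20\right) \left(-34\right)} = \frac{219 \left(90 + 4\right) + 33009}{36721 - -22440} = \frac{219 \cdot 94 + 33009}{36721 + 22440} = \frac{20586 + 33009}{59161} = 53595 \cdot \frac{1}{59161} = \frac{53595}{59161}$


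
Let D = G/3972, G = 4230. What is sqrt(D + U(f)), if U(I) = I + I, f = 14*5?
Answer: sqrt(61820870)/662 ≈ 11.877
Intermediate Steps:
f = 70
D = 705/662 (D = 4230/3972 = 4230*(1/3972) = 705/662 ≈ 1.0650)
U(I) = 2*I
sqrt(D + U(f)) = sqrt(705/662 + 2*70) = sqrt(705/662 + 140) = sqrt(93385/662) = sqrt(61820870)/662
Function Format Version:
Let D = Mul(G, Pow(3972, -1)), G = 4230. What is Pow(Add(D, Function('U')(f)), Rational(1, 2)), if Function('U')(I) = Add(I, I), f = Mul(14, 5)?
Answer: Mul(Rational(1, 662), Pow(61820870, Rational(1, 2))) ≈ 11.877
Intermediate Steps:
f = 70
D = Rational(705, 662) (D = Mul(4230, Pow(3972, -1)) = Mul(4230, Rational(1, 3972)) = Rational(705, 662) ≈ 1.0650)
Function('U')(I) = Mul(2, I)
Pow(Add(D, Function('U')(f)), Rational(1, 2)) = Pow(Add(Rational(705, 662), Mul(2, 70)), Rational(1, 2)) = Pow(Add(Rational(705, 662), 140), Rational(1, 2)) = Pow(Rational(93385, 662), Rational(1, 2)) = Mul(Rational(1, 662), Pow(61820870, Rational(1, 2)))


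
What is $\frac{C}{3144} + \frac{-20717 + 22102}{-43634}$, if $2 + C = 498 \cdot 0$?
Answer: $- \frac{1110427}{34296324} \approx -0.032377$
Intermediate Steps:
$C = -2$ ($C = -2 + 498 \cdot 0 = -2 + 0 = -2$)
$\frac{C}{3144} + \frac{-20717 + 22102}{-43634} = - \frac{2}{3144} + \frac{-20717 + 22102}{-43634} = \left(-2\right) \frac{1}{3144} + 1385 \left(- \frac{1}{43634}\right) = - \frac{1}{1572} - \frac{1385}{43634} = - \frac{1110427}{34296324}$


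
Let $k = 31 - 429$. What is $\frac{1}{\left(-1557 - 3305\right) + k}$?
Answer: $- \frac{1}{5260} \approx -0.00019011$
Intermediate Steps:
$k = -398$ ($k = 31 - 429 = -398$)
$\frac{1}{\left(-1557 - 3305\right) + k} = \frac{1}{\left(-1557 - 3305\right) - 398} = \frac{1}{-4862 - 398} = \frac{1}{-5260} = - \frac{1}{5260}$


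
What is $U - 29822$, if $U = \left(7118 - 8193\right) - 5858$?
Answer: $-36755$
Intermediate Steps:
$U = -6933$ ($U = -1075 - 5858 = -6933$)
$U - 29822 = -6933 - 29822 = -36755$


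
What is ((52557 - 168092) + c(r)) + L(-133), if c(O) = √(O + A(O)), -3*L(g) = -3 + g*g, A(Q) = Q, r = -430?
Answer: -364291/3 + 2*I*√215 ≈ -1.2143e+5 + 29.326*I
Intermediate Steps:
L(g) = 1 - g²/3 (L(g) = -(-3 + g*g)/3 = -(-3 + g²)/3 = 1 - g²/3)
c(O) = √2*√O (c(O) = √(O + O) = √(2*O) = √2*√O)
((52557 - 168092) + c(r)) + L(-133) = ((52557 - 168092) + √2*√(-430)) + (1 - ⅓*(-133)²) = (-115535 + √2*(I*√430)) + (1 - ⅓*17689) = (-115535 + 2*I*√215) + (1 - 17689/3) = (-115535 + 2*I*√215) - 17686/3 = -364291/3 + 2*I*√215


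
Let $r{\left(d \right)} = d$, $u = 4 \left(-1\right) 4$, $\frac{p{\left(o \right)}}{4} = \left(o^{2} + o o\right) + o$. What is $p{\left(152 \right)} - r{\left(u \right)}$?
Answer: $185456$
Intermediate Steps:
$p{\left(o \right)} = 4 o + 8 o^{2}$ ($p{\left(o \right)} = 4 \left(\left(o^{2} + o o\right) + o\right) = 4 \left(\left(o^{2} + o^{2}\right) + o\right) = 4 \left(2 o^{2} + o\right) = 4 \left(o + 2 o^{2}\right) = 4 o + 8 o^{2}$)
$u = -16$ ($u = \left(-4\right) 4 = -16$)
$p{\left(152 \right)} - r{\left(u \right)} = 4 \cdot 152 \left(1 + 2 \cdot 152\right) - -16 = 4 \cdot 152 \left(1 + 304\right) + 16 = 4 \cdot 152 \cdot 305 + 16 = 185440 + 16 = 185456$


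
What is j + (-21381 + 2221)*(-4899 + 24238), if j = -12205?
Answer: -370547445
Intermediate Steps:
j + (-21381 + 2221)*(-4899 + 24238) = -12205 + (-21381 + 2221)*(-4899 + 24238) = -12205 - 19160*19339 = -12205 - 370535240 = -370547445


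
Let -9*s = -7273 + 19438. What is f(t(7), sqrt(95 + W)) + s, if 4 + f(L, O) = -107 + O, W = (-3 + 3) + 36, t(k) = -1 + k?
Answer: -4388/3 + sqrt(131) ≈ -1451.2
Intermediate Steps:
W = 36 (W = 0 + 36 = 36)
f(L, O) = -111 + O (f(L, O) = -4 + (-107 + O) = -111 + O)
s = -4055/3 (s = -(-7273 + 19438)/9 = -1/9*12165 = -4055/3 ≈ -1351.7)
f(t(7), sqrt(95 + W)) + s = (-111 + sqrt(95 + 36)) - 4055/3 = (-111 + sqrt(131)) - 4055/3 = -4388/3 + sqrt(131)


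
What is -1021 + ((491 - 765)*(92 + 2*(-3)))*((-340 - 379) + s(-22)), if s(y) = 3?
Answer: 16870803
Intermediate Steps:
-1021 + ((491 - 765)*(92 + 2*(-3)))*((-340 - 379) + s(-22)) = -1021 + ((491 - 765)*(92 + 2*(-3)))*((-340 - 379) + 3) = -1021 + (-274*(92 - 6))*(-719 + 3) = -1021 - 274*86*(-716) = -1021 - 23564*(-716) = -1021 + 16871824 = 16870803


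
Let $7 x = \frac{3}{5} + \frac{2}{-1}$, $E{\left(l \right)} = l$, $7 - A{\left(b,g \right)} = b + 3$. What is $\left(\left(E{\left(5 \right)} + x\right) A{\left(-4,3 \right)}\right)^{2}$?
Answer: $\frac{36864}{25} \approx 1474.6$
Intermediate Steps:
$A{\left(b,g \right)} = 4 - b$ ($A{\left(b,g \right)} = 7 - \left(b + 3\right) = 7 - \left(3 + b\right) = 4 - b$)
$x = - \frac{1}{5}$ ($x = \frac{\frac{3}{5} + \frac{2}{-1}}{7} = \frac{3 \cdot \frac{1}{5} + 2 \left(-1\right)}{7} = \frac{\frac{3}{5} - 2}{7} = \frac{1}{7} \left(- \frac{7}{5}\right) = - \frac{1}{5} \approx -0.2$)
$\left(\left(E{\left(5 \right)} + x\right) A{\left(-4,3 \right)}\right)^{2} = \left(\left(5 - \frac{1}{5}\right) \left(4 - -4\right)\right)^{2} = \left(\frac{24 \left(4 + 4\right)}{5}\right)^{2} = \left(\frac{24}{5} \cdot 8\right)^{2} = \left(\frac{192}{5}\right)^{2} = \frac{36864}{25}$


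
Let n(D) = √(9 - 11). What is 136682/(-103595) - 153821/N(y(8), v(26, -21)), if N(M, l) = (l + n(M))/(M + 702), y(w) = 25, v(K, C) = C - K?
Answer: 544485668243753/229048545 + 111827867*I*√2/2211 ≈ 2.3772e+6 + 71528.0*I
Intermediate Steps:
n(D) = I*√2 (n(D) = √(-2) = I*√2)
N(M, l) = (l + I*√2)/(702 + M) (N(M, l) = (l + I*√2)/(M + 702) = (l + I*√2)/(702 + M))
136682/(-103595) - 153821/N(y(8), v(26, -21)) = 136682/(-103595) - 153821*(702 + 25)/((-21 - 1*26) + I*√2) = 136682*(-1/103595) - 153821*727/((-21 - 26) + I*√2) = -136682/103595 - 153821*727/(-47 + I*√2) = -136682/103595 - 153821/(-47/727 + I*√2/727)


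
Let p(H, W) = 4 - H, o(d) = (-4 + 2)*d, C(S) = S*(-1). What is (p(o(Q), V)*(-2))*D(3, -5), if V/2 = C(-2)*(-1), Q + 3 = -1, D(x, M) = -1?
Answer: -8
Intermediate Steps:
C(S) = -S
Q = -4 (Q = -3 - 1 = -4)
o(d) = -2*d
V = -4 (V = 2*(-1*(-2)*(-1)) = 2*(2*(-1)) = 2*(-2) = -4)
(p(o(Q), V)*(-2))*D(3, -5) = ((4 - (-2)*(-4))*(-2))*(-1) = ((4 - 1*8)*(-2))*(-1) = ((4 - 8)*(-2))*(-1) = -4*(-2)*(-1) = 8*(-1) = -8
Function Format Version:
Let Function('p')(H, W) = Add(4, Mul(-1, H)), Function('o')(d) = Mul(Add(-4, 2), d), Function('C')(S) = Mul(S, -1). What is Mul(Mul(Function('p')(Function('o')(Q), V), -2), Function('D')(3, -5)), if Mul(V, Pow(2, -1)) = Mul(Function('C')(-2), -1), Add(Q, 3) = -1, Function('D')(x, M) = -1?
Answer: -8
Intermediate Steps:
Function('C')(S) = Mul(-1, S)
Q = -4 (Q = Add(-3, -1) = -4)
Function('o')(d) = Mul(-2, d)
V = -4 (V = Mul(2, Mul(Mul(-1, -2), -1)) = Mul(2, Mul(2, -1)) = Mul(2, -2) = -4)
Mul(Mul(Function('p')(Function('o')(Q), V), -2), Function('D')(3, -5)) = Mul(Mul(Add(4, Mul(-1, Mul(-2, -4))), -2), -1) = Mul(Mul(Add(4, Mul(-1, 8)), -2), -1) = Mul(Mul(Add(4, -8), -2), -1) = Mul(Mul(-4, -2), -1) = Mul(8, -1) = -8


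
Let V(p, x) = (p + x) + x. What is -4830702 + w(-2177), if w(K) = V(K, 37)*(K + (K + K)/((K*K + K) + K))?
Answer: -183040073/725 ≈ -2.5247e+5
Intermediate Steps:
V(p, x) = p + 2*x
w(K) = (74 + K)*(K + 2*K/(K**2 + 2*K)) (w(K) = (K + 2*37)*(K + (K + K)/((K*K + K) + K)) = (K + 74)*(K + (2*K)/((K**2 + K) + K)) = (74 + K)*(K + (2*K)/((K + K**2) + K)) = (74 + K)*(K + (2*K)/(K**2 + 2*K)) = (74 + K)*(K + 2*K/(K**2 + 2*K)))
-4830702 + w(-2177) = -4830702 + (74 - 2177)*(2 + (-2177)**2 + 2*(-2177))/(2 - 2177) = -4830702 - 2103*(2 + 4739329 - 4354)/(-2175) = -4830702 - 1/2175*(-2103)*4734977 = -4830702 + 3319218877/725 = -183040073/725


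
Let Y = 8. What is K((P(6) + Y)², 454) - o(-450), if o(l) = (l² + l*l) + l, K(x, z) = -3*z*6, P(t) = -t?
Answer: -412722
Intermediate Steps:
K(x, z) = -18*z
o(l) = l + 2*l² (o(l) = (l² + l²) + l = 2*l² + l = l + 2*l²)
K((P(6) + Y)², 454) - o(-450) = -18*454 - (-450)*(1 + 2*(-450)) = -8172 - (-450)*(1 - 900) = -8172 - (-450)*(-899) = -8172 - 1*404550 = -8172 - 404550 = -412722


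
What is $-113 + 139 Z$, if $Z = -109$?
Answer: $-15264$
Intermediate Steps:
$-113 + 139 Z = -113 + 139 \left(-109\right) = -113 - 15151 = -15264$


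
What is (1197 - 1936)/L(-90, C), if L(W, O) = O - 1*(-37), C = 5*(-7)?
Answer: -739/2 ≈ -369.50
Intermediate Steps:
C = -35
L(W, O) = 37 + O (L(W, O) = O + 37 = 37 + O)
(1197 - 1936)/L(-90, C) = (1197 - 1936)/(37 - 35) = -739/2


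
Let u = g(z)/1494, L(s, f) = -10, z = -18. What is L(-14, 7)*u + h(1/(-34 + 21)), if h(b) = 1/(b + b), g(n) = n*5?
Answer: -979/166 ≈ -5.8976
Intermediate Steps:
g(n) = 5*n
h(b) = 1/(2*b)
u = -5/83 (u = (5*(-18))/1494 = -90*1/1494 = -5/83 ≈ -0.060241)
L(-14, 7)*u + h(1/(-34 + 21)) = -10*(-5/83) + 1/(2*(1/(-34 + 21))) = 50/83 + 1/(2*(1/(-13))) = 50/83 + 1/(2*(-1/13)) = 50/83 + (½)*(-13) = 50/83 - 13/2 = -979/166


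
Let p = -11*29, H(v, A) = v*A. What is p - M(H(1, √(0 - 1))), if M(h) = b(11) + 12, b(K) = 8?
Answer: -339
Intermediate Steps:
H(v, A) = A*v
M(h) = 20 (M(h) = 8 + 12 = 20)
p = -319
p - M(H(1, √(0 - 1))) = -319 - 1*20 = -319 - 20 = -339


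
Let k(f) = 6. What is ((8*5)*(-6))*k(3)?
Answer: -1440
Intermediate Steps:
((8*5)*(-6))*k(3) = ((8*5)*(-6))*6 = (40*(-6))*6 = -240*6 = -1440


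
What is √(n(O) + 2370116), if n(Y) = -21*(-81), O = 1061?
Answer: √2371817 ≈ 1540.1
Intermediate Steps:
n(Y) = 1701
√(n(O) + 2370116) = √(1701 + 2370116) = √2371817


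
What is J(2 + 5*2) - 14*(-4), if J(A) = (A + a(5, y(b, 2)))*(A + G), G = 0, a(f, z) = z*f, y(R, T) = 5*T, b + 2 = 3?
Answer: 800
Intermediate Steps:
b = 1 (b = -2 + 3 = 1)
a(f, z) = f*z
J(A) = A*(50 + A) (J(A) = (A + 5*(5*2))*(A + 0) = (A + 5*10)*A = (A + 50)*A = (50 + A)*A = A*(50 + A))
J(2 + 5*2) - 14*(-4) = (2 + 5*2)*(50 + (2 + 5*2)) - 14*(-4) = (2 + 10)*(50 + (2 + 10)) + 56 = 12*(50 + 12) + 56 = 12*62 + 56 = 744 + 56 = 800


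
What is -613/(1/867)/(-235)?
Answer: 531471/235 ≈ 2261.6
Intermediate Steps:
-613/(1/867)/(-235) = -613/1/867*(-1/235) = -613*867*(-1/235) = -531471*(-1/235) = 531471/235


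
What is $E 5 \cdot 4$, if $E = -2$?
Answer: $-40$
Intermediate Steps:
$E 5 \cdot 4 = \left(-2\right) 5 \cdot 4 = \left(-10\right) 4 = -40$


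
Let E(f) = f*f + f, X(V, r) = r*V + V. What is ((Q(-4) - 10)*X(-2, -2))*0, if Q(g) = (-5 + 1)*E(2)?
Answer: 0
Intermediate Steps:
X(V, r) = V + V*r (X(V, r) = V*r + V = V + V*r)
E(f) = f + f² (E(f) = f² + f = f + f²)
Q(g) = -24 (Q(g) = (-5 + 1)*(2*(1 + 2)) = -8*3 = -4*6 = -24)
((Q(-4) - 10)*X(-2, -2))*0 = ((-24 - 10)*(-2*(1 - 2)))*0 = -(-68)*(-1)*0 = -34*2*0 = -68*0 = 0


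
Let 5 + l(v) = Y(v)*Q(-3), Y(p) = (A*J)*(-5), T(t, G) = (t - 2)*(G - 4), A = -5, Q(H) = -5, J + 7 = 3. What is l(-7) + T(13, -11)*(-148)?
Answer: 24915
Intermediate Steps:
J = -4 (J = -7 + 3 = -4)
T(t, G) = (-4 + G)*(-2 + t) (T(t, G) = (-2 + t)*(-4 + G) = (-4 + G)*(-2 + t))
Y(p) = -100 (Y(p) = -5*(-4)*(-5) = 20*(-5) = -100)
l(v) = 495 (l(v) = -5 - 100*(-5) = -5 + 500 = 495)
l(-7) + T(13, -11)*(-148) = 495 + (8 - 4*13 - 2*(-11) - 11*13)*(-148) = 495 + (8 - 52 + 22 - 143)*(-148) = 495 - 165*(-148) = 495 + 24420 = 24915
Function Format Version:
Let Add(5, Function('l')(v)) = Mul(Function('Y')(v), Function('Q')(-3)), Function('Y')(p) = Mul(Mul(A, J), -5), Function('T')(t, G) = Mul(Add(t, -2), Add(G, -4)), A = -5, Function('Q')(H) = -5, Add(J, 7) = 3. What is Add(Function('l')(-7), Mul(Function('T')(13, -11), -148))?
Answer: 24915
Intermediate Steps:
J = -4 (J = Add(-7, 3) = -4)
Function('T')(t, G) = Mul(Add(-4, G), Add(-2, t)) (Function('T')(t, G) = Mul(Add(-2, t), Add(-4, G)) = Mul(Add(-4, G), Add(-2, t)))
Function('Y')(p) = -100 (Function('Y')(p) = Mul(Mul(-5, -4), -5) = Mul(20, -5) = -100)
Function('l')(v) = 495 (Function('l')(v) = Add(-5, Mul(-100, -5)) = Add(-5, 500) = 495)
Add(Function('l')(-7), Mul(Function('T')(13, -11), -148)) = Add(495, Mul(Add(8, Mul(-4, 13), Mul(-2, -11), Mul(-11, 13)), -148)) = Add(495, Mul(Add(8, -52, 22, -143), -148)) = Add(495, Mul(-165, -148)) = Add(495, 24420) = 24915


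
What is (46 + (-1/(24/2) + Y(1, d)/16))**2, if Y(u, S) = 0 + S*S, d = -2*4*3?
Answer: 966289/144 ≈ 6710.3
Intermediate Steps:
d = -24 (d = -8*3 = -24)
Y(u, S) = S**2 (Y(u, S) = 0 + S**2 = S**2)
(46 + (-1/(24/2) + Y(1, d)/16))**2 = (46 + (-1/(24/2) + (-24)**2/16))**2 = (46 + (-1/(24*(1/2)) + 576*(1/16)))**2 = (46 + (-1/12 + 36))**2 = (46 + 431/12)**2 = (983/12)**2 = 966289/144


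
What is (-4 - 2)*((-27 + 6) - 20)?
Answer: 246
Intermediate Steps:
(-4 - 2)*((-27 + 6) - 20) = -6*(-21 - 20) = -6*(-41) = 246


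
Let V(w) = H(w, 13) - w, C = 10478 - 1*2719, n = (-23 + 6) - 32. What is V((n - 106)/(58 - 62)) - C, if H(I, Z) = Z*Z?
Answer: -30515/4 ≈ -7628.8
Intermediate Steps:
n = -49 (n = -17 - 32 = -49)
C = 7759 (C = 10478 - 2719 = 7759)
H(I, Z) = Z²
V(w) = 169 - w (V(w) = 13² - w = 169 - w)
V((n - 106)/(58 - 62)) - C = (169 - (-49 - 106)/(58 - 62)) - 1*7759 = (169 - (-155)/(-4)) - 7759 = (169 - (-155)*(-1)/4) - 7759 = (169 - 1*155/4) - 7759 = (169 - 155/4) - 7759 = 521/4 - 7759 = -30515/4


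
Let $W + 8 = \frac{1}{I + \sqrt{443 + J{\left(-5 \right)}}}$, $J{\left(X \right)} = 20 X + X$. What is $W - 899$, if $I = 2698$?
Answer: $- \frac{3300964382}{3639433} - \frac{13 \sqrt{2}}{7278866} \approx -907.0$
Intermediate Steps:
$J{\left(X \right)} = 21 X$
$W = -8 + \frac{1}{2698 + 13 \sqrt{2}}$ ($W = -8 + \frac{1}{2698 + \sqrt{443 + 21 \left(-5\right)}} = -8 + \frac{1}{2698 + \sqrt{443 - 105}} = -8 + \frac{1}{2698 + \sqrt{338}} = -8 + \frac{1}{2698 + 13 \sqrt{2}} \approx -7.9996$)
$W - 899 = \left(- \frac{29114115}{3639433} - \frac{13 \sqrt{2}}{7278866}\right) - 899 = - \frac{3300964382}{3639433} - \frac{13 \sqrt{2}}{7278866}$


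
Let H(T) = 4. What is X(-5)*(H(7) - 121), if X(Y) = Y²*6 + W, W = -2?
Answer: -17316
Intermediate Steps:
X(Y) = -2 + 6*Y² (X(Y) = Y²*6 - 2 = 6*Y² - 2 = -2 + 6*Y²)
X(-5)*(H(7) - 121) = (-2 + 6*(-5)²)*(4 - 121) = (-2 + 6*25)*(-117) = (-2 + 150)*(-117) = 148*(-117) = -17316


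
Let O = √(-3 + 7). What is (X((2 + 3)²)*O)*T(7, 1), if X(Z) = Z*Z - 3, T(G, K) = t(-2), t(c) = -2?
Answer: -2488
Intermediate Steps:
T(G, K) = -2
X(Z) = -3 + Z² (X(Z) = Z² - 3 = -3 + Z²)
O = 2 (O = √4 = 2)
(X((2 + 3)²)*O)*T(7, 1) = ((-3 + ((2 + 3)²)²)*2)*(-2) = ((-3 + (5²)²)*2)*(-2) = ((-3 + 25²)*2)*(-2) = ((-3 + 625)*2)*(-2) = (622*2)*(-2) = 1244*(-2) = -2488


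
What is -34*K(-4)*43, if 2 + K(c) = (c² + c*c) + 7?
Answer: -54094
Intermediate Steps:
K(c) = 5 + 2*c² (K(c) = -2 + ((c² + c*c) + 7) = -2 + ((c² + c²) + 7) = -2 + (2*c² + 7) = -2 + (7 + 2*c²) = 5 + 2*c²)
-34*K(-4)*43 = -34*(5 + 2*(-4)²)*43 = -34*(5 + 2*16)*43 = -34*(5 + 32)*43 = -34*37*43 = -1258*43 = -54094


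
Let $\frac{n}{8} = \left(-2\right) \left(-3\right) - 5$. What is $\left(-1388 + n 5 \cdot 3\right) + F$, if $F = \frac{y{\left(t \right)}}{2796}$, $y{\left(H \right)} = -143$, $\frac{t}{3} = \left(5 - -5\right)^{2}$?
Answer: $- \frac{3545471}{2796} \approx -1268.1$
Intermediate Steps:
$n = 8$ ($n = 8 \left(\left(-2\right) \left(-3\right) - 5\right) = 8 \left(6 - 5\right) = 8 \cdot 1 = 8$)
$t = 300$ ($t = 3 \left(5 - -5\right)^{2} = 3 \left(5 + 5\right)^{2} = 3 \cdot 10^{2} = 3 \cdot 100 = 300$)
$F = - \frac{143}{2796} \approx -0.051144$
$\left(-1388 + n 5 \cdot 3\right) + F = \left(-1388 + 8 \cdot 5 \cdot 3\right) - \frac{143}{2796} = \left(-1388 + 8 \cdot 15\right) - \frac{143}{2796} = \left(-1388 + 120\right) - \frac{143}{2796} = -1268 - \frac{143}{2796} = - \frac{3545471}{2796}$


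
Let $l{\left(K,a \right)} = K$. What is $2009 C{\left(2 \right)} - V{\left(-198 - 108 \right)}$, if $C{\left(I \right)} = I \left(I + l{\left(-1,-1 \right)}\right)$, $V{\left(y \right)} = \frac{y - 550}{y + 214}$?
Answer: $\frac{92200}{23} \approx 4008.7$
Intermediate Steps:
$V{\left(y \right)} = \frac{-550 + y}{214 + y}$
$C{\left(I \right)} = I \left(-1 + I\right)$ ($C{\left(I \right)} = I \left(I - 1\right) = I \left(-1 + I\right)$)
$2009 C{\left(2 \right)} - V{\left(-198 - 108 \right)} = 2009 \cdot 2 \left(-1 + 2\right) - \frac{-550 - 306}{214 - 306} = 2009 \cdot 2 \cdot 1 - \frac{-550 - 306}{214 - 306} = 2009 \cdot 2 - \frac{-550 - 306}{214 - 306} = 4018 - \frac{1}{-92} \left(-856\right) = 4018 - \left(- \frac{1}{92}\right) \left(-856\right) = 4018 - \frac{214}{23} = \frac{92200}{23}$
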